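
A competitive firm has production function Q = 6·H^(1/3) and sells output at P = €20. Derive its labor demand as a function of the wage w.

H(w) = (40/w)^(3/2)

MP_H = (1/3)·6·H^(-2/3) = 2·H^(-2/3).
Setting P·MP_H = w: 40·H^(-2/3) = w.
Solving for H: H^(-2/3) = w/40, so H = (40/w)^(3/2).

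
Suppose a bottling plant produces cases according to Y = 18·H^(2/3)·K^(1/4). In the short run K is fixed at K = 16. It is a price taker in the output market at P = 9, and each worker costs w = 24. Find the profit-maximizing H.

With K = 16, MP_H = (2/3)·18·H^(-1/3)·16^(1/4) = 24·H^(-1/3).
Profit maximization for a price taker requires P·MP_H = w: 9·24·H^(-1/3) = 24.
So H^(-1/3) = 1/9, which gives H = 729.

H* = 729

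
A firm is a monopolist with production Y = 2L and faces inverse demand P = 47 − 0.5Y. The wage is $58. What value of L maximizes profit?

Marginal revenue from the inverse demand is MR = 47 − Y.
The marginal product is MP_L = 2.
A monopolist hires until marginal revenue product equals the wage: MR·MP_L = w.
(47 − 2L)·2 = 58, so L = 9.

L* = 9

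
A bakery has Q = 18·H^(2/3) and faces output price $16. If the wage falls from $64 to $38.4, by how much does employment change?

ΔH = 98

From P·MP_H = w with MP_H = 12·H^(-1/3), the labor demand is H(w) = (192/w)^(3).
At w = 64: H = 27. At w = 38.4: H = 125.
ΔH = 125 − 27 = 98.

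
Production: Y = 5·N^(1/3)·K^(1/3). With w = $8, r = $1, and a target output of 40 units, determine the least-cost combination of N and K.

N* = 8, K* = 64

Cost minimization requires the marginal rate of technical substitution to equal the input-price ratio: MP_N/MP_K = w/r.
Here MP_N/MP_K = (1/3)·(K/N)/(1/3) = (K/N). Setting this equal to 8/1 = 8 gives K = 8N.
Substituting into Y = 40: 5·N^(1/3)·(8N)^(1/3) = 40.
Solving, N = 8 and K = 64.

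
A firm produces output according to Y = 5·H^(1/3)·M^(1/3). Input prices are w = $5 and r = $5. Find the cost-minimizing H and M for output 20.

H* = 8, M* = 8

Cost minimization requires the marginal rate of technical substitution to equal the input-price ratio: MP_H/MP_M = w/r.
Here MP_H/MP_M = (1/3)·(M/H)/(1/3) = (M/H). Setting this equal to 5/5 = 1 gives M = H.
Substituting into Y = 20: 5·H^(1/3)·(H)^(1/3) = 20.
Solving, H = 8 and M = 8.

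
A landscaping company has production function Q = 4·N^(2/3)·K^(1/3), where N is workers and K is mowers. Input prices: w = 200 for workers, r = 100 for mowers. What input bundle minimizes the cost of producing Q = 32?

N* = 8, K* = 8

Cost minimization requires the marginal rate of technical substitution to equal the input-price ratio: MP_N/MP_K = w/r.
Here MP_N/MP_K = (2/3)·(K/N)/(1/3) = 2·(K/N). Setting this equal to 200/100 = 2 gives K = N.
Substituting into Q = 32: 4·N^(2/3)·(N)^(1/3) = 32.
Solving, N = 8 and K = 8.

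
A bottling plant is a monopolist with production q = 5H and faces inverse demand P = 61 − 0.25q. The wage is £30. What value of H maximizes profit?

Marginal revenue from the inverse demand is MR = 61 − 0.5q.
The marginal product is MP_H = 5.
A monopolist hires until marginal revenue product equals the wage: MR·MP_H = w.
(61 − 2.5H)·5 = 30, so H = 22.

H* = 22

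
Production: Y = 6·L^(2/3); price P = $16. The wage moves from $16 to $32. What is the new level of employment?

From P·MP_L = w with MP_L = 4·L^(-1/3), the labor demand is L(w) = (64/w)^(3).
At w = 16: L = 64. At w = 32: L = 8.

L* = 8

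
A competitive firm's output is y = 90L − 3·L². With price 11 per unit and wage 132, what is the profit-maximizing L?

The marginal product of L is MP_L = 90 − 6L.
A price-taking firm hires until the value of the marginal product equals the wage: P·MP_L = w, so 11·(90 − 6L) = 132.
Then 90 − 6L = 12, giving L = 13.

L* = 13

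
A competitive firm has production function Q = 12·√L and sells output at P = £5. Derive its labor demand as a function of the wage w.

L(w) = 900/w²

MP_L = (1/2)·12·L^(-1/2) = 6·L^(-1/2).
Setting P·MP_L = w: 30·L^(-1/2) = w.
Solving for L: L^(-1/2) = w/30, so L = (30/w)^(2).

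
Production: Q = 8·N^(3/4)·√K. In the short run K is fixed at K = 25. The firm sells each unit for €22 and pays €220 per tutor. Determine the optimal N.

N* = 81

With K = 25, MP_N = (3/4)·8·N^(-1/4)·25^(1/2) = 30·N^(-1/4).
Profit maximization for a price taker requires P·MP_N = w: 22·30·N^(-1/4) = 220.
So N^(-1/4) = 1/3, which gives N = 81.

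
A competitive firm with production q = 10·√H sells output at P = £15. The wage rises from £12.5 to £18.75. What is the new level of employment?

H* = 16

From P·MP_H = w with MP_H = 5·H^(-1/2), the labor demand is H(w) = (75/w)^(2).
At w = 12.5: H = 36. At w = 18.75: H = 16.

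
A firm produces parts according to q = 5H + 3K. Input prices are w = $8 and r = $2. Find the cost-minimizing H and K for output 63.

H* = 0, K* = 21

The inputs are perfect substitutes, so the firm uses whichever has the lower cost per unit of output.
Cost per unit of output via H is w/5 = 1.6; via K it is r/3 = 2/3. K is cheaper.
Producing q = 63 with K alone: H = 0, K = 21.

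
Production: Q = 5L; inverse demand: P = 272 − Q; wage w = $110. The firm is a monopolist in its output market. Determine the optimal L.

L* = 25

Marginal revenue from the inverse demand is MR = 272 − 2Q.
The marginal product is MP_L = 5.
A monopolist hires until marginal revenue product equals the wage: MR·MP_L = w.
(272 − 10L)·5 = 110, so L = 25.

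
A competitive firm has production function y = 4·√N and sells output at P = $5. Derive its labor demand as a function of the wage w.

MP_N = (1/2)·4·N^(-1/2) = 2·N^(-1/2).
Setting P·MP_N = w: 10·N^(-1/2) = w.
Solving for N: N^(-1/2) = w/10, so N = (10/w)^(2).

N(w) = 100/w²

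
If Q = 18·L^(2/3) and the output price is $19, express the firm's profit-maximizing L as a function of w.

L(w) = (228/w)^(3)

MP_L = (2/3)·18·L^(-1/3) = 12·L^(-1/3).
Setting P·MP_L = w: 228·L^(-1/3) = w.
Solving for L: L^(-1/3) = w/228, so L = (228/w)^(3).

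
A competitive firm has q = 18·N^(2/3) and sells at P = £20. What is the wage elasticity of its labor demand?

MP_N = (2/3)·18·N^(-1/3), so P·MP_N = w gives 240·N^(-1/3) = w.
Solving, N(w) = (240/w)^(3). This is a constant-elasticity form: N ∝ w^(−3), so ε = −3.

ε = -3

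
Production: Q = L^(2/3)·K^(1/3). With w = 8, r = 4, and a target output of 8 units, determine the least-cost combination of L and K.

Cost minimization requires the marginal rate of technical substitution to equal the input-price ratio: MP_L/MP_K = w/r.
Here MP_L/MP_K = (2/3)·(K/L)/(1/3) = 2·(K/L). Setting this equal to 8/4 = 2 gives K = L.
Substituting into Q = 8: L^(2/3)·(L)^(1/3) = 8.
Solving, L = 8 and K = 8.

L* = 8, K* = 8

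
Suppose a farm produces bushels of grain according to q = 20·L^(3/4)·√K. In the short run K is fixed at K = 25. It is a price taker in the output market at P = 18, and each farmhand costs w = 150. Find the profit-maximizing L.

L* = 6561

With K = 25, MP_L = (3/4)·20·L^(-1/4)·25^(1/2) = 75·L^(-1/4).
Profit maximization for a price taker requires P·MP_L = w: 18·75·L^(-1/4) = 150.
So L^(-1/4) = 1/9, which gives L = 6561.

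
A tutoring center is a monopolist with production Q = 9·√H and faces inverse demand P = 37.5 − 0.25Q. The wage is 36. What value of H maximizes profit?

H* = 9

Marginal revenue from the inverse demand is MR = 37.5 − 0.5Q.
The marginal product is MP_H = 4.5·H^(-1/2).
A monopolist hires until marginal revenue product equals the wage: MR·MP_H = w.
At H, Q = 9·√H. Substituting and solving: (37.5 − 4.5·√H)·4.5·H^(-1/2) = 36 gives H = 9.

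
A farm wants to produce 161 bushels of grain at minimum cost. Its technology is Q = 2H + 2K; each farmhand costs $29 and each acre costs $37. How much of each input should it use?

The inputs are perfect substitutes, so the firm uses whichever has the lower cost per unit of output.
Cost per unit of output via H is w/2 = 14.5; via K it is r/2 = 18.5. H is cheaper.
Producing Q = 161 with H alone: H = 80.5, K = 0.

H* = 80.5, K* = 0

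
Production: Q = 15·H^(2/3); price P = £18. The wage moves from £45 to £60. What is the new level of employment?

H* = 27

From P·MP_H = w with MP_H = 10·H^(-1/3), the labor demand is H(w) = (180/w)^(3).
At w = 45: H = 64. At w = 60: H = 27.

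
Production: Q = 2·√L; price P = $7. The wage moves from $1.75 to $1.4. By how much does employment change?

ΔL = 9

From P·MP_L = w with MP_L = L^(-1/2), the labor demand is L(w) = (7/w)^(2).
At w = 1.75: L = 16. At w = 1.4: L = 25.
ΔL = 25 − 16 = 9.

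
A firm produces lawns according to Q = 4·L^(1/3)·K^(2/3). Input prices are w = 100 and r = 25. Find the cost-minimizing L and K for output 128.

L* = 8, K* = 64

Cost minimization requires the marginal rate of technical substitution to equal the input-price ratio: MP_L/MP_K = w/r.
Here MP_L/MP_K = (1/3)·(K/L)/(2/3) = 0.5·(K/L). Setting this equal to 100/25 = 4 gives K = 8L.
Substituting into Q = 128: 4·L^(1/3)·(8L)^(2/3) = 128.
Solving, L = 8 and K = 64.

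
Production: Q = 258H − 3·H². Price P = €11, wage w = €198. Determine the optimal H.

H* = 40

The marginal product of H is MP_H = 258 − 6H.
A price-taking firm hires until the value of the marginal product equals the wage: P·MP_H = w, so 11·(258 − 6H) = 198.
Then 258 − 6H = 18, giving H = 40.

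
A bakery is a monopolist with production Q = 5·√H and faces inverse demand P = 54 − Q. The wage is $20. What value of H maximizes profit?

Marginal revenue from the inverse demand is MR = 54 − 2Q.
The marginal product is MP_H = 2.5·H^(-1/2).
A monopolist hires until marginal revenue product equals the wage: MR·MP_H = w.
At H, Q = 5·√H. Substituting and solving: (54 − 10·√H)·2.5·H^(-1/2) = 20 gives H = 9.

H* = 9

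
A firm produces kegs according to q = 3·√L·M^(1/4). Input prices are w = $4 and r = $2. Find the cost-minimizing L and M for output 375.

L* = 625, M* = 625

Cost minimization requires the marginal rate of technical substitution to equal the input-price ratio: MP_L/MP_M = w/r.
Here MP_L/MP_M = (1/2)·(M/L)/(1/4) = 2·(M/L). Setting this equal to 4/2 = 2 gives M = L.
Substituting into q = 375: 3·L^(1/2)·(L)^(1/4) = 375.
Solving, L = 625 and M = 625.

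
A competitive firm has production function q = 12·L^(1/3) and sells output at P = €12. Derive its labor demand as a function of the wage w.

MP_L = (1/3)·12·L^(-2/3) = 4·L^(-2/3).
Setting P·MP_L = w: 48·L^(-2/3) = w.
Solving for L: L^(-2/3) = w/48, so L = (48/w)^(3/2).

L(w) = (48/w)^(3/2)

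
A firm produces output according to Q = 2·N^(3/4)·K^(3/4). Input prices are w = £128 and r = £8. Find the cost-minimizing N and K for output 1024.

Cost minimization requires the marginal rate of technical substitution to equal the input-price ratio: MP_N/MP_K = w/r.
Here MP_N/MP_K = (3/4)·(K/N)/(3/4) = (K/N). Setting this equal to 128/8 = 16 gives K = 16N.
Substituting into Q = 1024: 2·N^(3/4)·(16N)^(3/4) = 1024.
Solving, N = 16 and K = 256.

N* = 16, K* = 256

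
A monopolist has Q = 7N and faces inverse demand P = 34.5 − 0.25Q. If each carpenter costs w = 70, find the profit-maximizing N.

N* = 7

Marginal revenue from the inverse demand is MR = 34.5 − 0.5Q.
The marginal product is MP_N = 7.
A monopolist hires until marginal revenue product equals the wage: MR·MP_N = w.
(34.5 − 3.5N)·7 = 70, so N = 7.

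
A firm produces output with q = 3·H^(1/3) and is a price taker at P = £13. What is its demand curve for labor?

H(w) = (13/w)^(3/2)

MP_H = (1/3)·3·H^(-2/3) = H^(-2/3).
Setting P·MP_H = w: 13·H^(-2/3) = w.
Solving for H: H^(-2/3) = w/13, so H = (13/w)^(3/2).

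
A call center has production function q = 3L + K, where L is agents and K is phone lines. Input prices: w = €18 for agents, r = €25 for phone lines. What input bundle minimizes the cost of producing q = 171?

L* = 57, K* = 0

The inputs are perfect substitutes, so the firm uses whichever has the lower cost per unit of output.
Cost per unit of output via L is 6; via K it is 25. L is cheaper.
Producing q = 171 with L alone: L = 57, K = 0.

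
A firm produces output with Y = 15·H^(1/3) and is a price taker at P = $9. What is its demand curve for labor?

H(w) = (45/w)^(3/2)

MP_H = (1/3)·15·H^(-2/3) = 5·H^(-2/3).
Setting P·MP_H = w: 45·H^(-2/3) = w.
Solving for H: H^(-2/3) = w/45, so H = (45/w)^(3/2).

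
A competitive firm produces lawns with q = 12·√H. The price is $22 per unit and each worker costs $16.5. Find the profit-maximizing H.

H* = 64

MP_H = (1/2)·12·H^(-1/2) = 6·H^(-1/2).
Profit maximization for a price taker requires P·MP_H = w: 22·6·H^(-1/2) = 16.5.
So H^(-1/2) = 0.125, which gives H = 64.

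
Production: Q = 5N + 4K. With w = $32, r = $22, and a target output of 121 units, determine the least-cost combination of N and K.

The inputs are perfect substitutes, so the firm uses whichever has the lower cost per unit of output.
Cost per unit of output via N is w/5 = 6.4; via K it is r/4 = 5.5. K is cheaper.
Producing Q = 121 with K alone: N = 0, K = 30.25.

N* = 0, K* = 30.25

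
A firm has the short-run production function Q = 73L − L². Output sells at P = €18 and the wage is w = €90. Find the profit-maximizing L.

L* = 34

The marginal product of L is MP_L = 73 − 2L.
A price-taking firm hires until the value of the marginal product equals the wage: P·MP_L = w, so 18·(73 − 2L) = 90.
Then 73 − 2L = 5, giving L = 34.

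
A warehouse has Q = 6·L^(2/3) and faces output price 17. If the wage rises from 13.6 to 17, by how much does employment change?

From P·MP_L = w with MP_L = 4·L^(-1/3), the labor demand is L(w) = (68/w)^(3).
At w = 13.6: L = 125. At w = 17: L = 64.
ΔL = 64 − 125 = -61.

ΔL = -61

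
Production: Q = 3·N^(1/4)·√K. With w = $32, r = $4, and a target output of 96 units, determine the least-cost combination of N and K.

Cost minimization requires the marginal rate of technical substitution to equal the input-price ratio: MP_N/MP_K = w/r.
Here MP_N/MP_K = (1/4)·(K/N)/(1/2) = 0.5·(K/N). Setting this equal to 32/4 = 8 gives K = 16N.
Substituting into Q = 96: 3·N^(1/4)·(16N)^(1/2) = 96.
Solving, N = 16 and K = 256.

N* = 16, K* = 256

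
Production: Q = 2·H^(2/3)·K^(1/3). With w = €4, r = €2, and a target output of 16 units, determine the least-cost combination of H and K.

H* = 8, K* = 8

Cost minimization requires the marginal rate of technical substitution to equal the input-price ratio: MP_H/MP_K = w/r.
Here MP_H/MP_K = (2/3)·(K/H)/(1/3) = 2·(K/H). Setting this equal to 4/2 = 2 gives K = H.
Substituting into Q = 16: 2·H^(2/3)·(H)^(1/3) = 16.
Solving, H = 8 and K = 8.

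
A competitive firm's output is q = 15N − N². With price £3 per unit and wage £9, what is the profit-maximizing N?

N* = 6

The marginal product of N is MP_N = 15 − 2N.
A price-taking firm hires until the value of the marginal product equals the wage: P·MP_N = w, so 3·(15 − 2N) = 9.
Then 15 − 2N = 3, giving N = 6.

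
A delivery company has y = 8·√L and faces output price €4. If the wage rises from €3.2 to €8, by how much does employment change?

From P·MP_L = w with MP_L = 4·L^(-1/2), the labor demand is L(w) = (16/w)^(2).
At w = 3.2: L = 25. At w = 8: L = 4.
ΔL = 4 − 25 = -21.

ΔL = -21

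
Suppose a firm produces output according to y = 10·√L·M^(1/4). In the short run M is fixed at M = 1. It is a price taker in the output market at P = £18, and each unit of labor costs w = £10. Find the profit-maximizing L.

L* = 81

With M = 1, MP_L = (1/2)·10·L^(-1/2)·1^(1/4) = 5·L^(-1/2).
Profit maximization for a price taker requires P·MP_L = w: 18·5·L^(-1/2) = 10.
So L^(-1/2) = 1/9, which gives L = 81.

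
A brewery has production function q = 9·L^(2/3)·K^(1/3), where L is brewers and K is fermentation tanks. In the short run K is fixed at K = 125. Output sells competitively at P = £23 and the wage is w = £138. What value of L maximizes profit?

L* = 125

With K = 125, MP_L = (2/3)·9·L^(-1/3)·125^(1/3) = 30·L^(-1/3).
Profit maximization for a price taker requires P·MP_L = w: 23·30·L^(-1/3) = 138.
So L^(-1/3) = 0.2, which gives L = 125.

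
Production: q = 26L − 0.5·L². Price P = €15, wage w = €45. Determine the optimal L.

The marginal product of L is MP_L = 26 − L.
A price-taking firm hires until the value of the marginal product equals the wage: P·MP_L = w, so 15·(26 − L) = 45.
Then 26 − L = 3, giving L = 23.

L* = 23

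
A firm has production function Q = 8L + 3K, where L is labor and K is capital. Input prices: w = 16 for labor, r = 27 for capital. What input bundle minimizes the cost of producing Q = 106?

The inputs are perfect substitutes, so the firm uses whichever has the lower cost per unit of output.
Cost per unit of output via L is w/8 = 2; via K it is r/3 = 9. L is cheaper.
Producing Q = 106 with L alone: L = 13.25, K = 0.

L* = 13.25, K* = 0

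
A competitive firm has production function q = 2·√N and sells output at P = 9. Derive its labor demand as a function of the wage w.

N(w) = 81/w²

MP_N = (1/2)·2·N^(-1/2) = N^(-1/2).
Setting P·MP_N = w: 9·N^(-1/2) = w.
Solving for N: N^(-1/2) = w/9, so N = (9/w)^(2).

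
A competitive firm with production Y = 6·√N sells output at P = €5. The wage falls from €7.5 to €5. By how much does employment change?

ΔN = 5

From P·MP_N = w with MP_N = 3·N^(-1/2), the labor demand is N(w) = (15/w)^(2).
At w = 7.5: N = 4. At w = 5: N = 9.
ΔN = 9 − 4 = 5.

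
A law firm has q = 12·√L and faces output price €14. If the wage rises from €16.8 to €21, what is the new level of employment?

L* = 16

From P·MP_L = w with MP_L = 6·L^(-1/2), the labor demand is L(w) = (84/w)^(2).
At w = 16.8: L = 25. At w = 21: L = 16.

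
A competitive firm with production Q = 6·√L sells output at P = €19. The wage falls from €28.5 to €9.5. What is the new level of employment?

L* = 36

From P·MP_L = w with MP_L = 3·L^(-1/2), the labor demand is L(w) = (57/w)^(2).
At w = 28.5: L = 4. At w = 9.5: L = 36.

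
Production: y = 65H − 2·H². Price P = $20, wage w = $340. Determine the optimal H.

H* = 12

The marginal product of H is MP_H = 65 − 4H.
A price-taking firm hires until the value of the marginal product equals the wage: P·MP_H = w, so 20·(65 − 4H) = 340.
Then 65 − 4H = 17, giving H = 12.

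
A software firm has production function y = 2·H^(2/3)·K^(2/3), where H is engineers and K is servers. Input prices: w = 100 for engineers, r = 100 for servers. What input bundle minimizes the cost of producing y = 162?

H* = 27, K* = 27

Cost minimization requires the marginal rate of technical substitution to equal the input-price ratio: MP_H/MP_K = w/r.
Here MP_H/MP_K = (2/3)·(K/H)/(2/3) = (K/H). Setting this equal to 100/100 = 1 gives K = H.
Substituting into y = 162: 2·H^(2/3)·(H)^(2/3) = 162.
Solving, H = 27 and K = 27.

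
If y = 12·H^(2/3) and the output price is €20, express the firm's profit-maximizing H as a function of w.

H(w) = 4096000/w³

MP_H = (2/3)·12·H^(-1/3) = 8·H^(-1/3).
Setting P·MP_H = w: 160·H^(-1/3) = w.
Solving for H: H^(-1/3) = w/160, so H = (160/w)^(3).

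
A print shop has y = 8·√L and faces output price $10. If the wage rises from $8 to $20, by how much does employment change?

ΔL = -21

From P·MP_L = w with MP_L = 4·L^(-1/2), the labor demand is L(w) = (40/w)^(2).
At w = 8: L = 25. At w = 20: L = 4.
ΔL = 4 − 25 = -21.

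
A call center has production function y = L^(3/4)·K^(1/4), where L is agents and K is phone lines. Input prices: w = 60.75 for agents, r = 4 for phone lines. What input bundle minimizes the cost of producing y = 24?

L* = 16, K* = 81

Cost minimization requires the marginal rate of technical substitution to equal the input-price ratio: MP_L/MP_K = w/r.
Here MP_L/MP_K = (3/4)·(K/L)/(1/4) = 3·(K/L). Setting this equal to 60.75/4 = 15.1875 gives K = 5.0625L.
Substituting into y = 24: L^(3/4)·(5.0625L)^(1/4) = 24.
Solving, L = 16 and K = 81.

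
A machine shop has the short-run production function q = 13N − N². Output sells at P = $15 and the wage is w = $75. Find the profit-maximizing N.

The marginal product of N is MP_N = 13 − 2N.
A price-taking firm hires until the value of the marginal product equals the wage: P·MP_N = w, so 15·(13 − 2N) = 75.
Then 13 − 2N = 5, giving N = 4.

N* = 4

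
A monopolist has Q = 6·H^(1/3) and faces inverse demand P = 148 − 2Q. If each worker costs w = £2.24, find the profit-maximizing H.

H* = 125

Marginal revenue from the inverse demand is MR = 148 − 4Q.
The marginal product is MP_H = 2·H^(-2/3).
A monopolist hires until marginal revenue product equals the wage: MR·MP_H = w.
At H, Q = 6·H^(1/3). Substituting and solving: (148 − 24·H^(1/3))·2·H^(-2/3) = 2.24 gives H = 125.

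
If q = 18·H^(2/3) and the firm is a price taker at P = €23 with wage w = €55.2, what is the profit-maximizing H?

H* = 125

MP_H = (2/3)·18·H^(-1/3) = 12·H^(-1/3).
Profit maximization for a price taker requires P·MP_H = w: 23·12·H^(-1/3) = 55.2.
So H^(-1/3) = 0.2, which gives H = 125.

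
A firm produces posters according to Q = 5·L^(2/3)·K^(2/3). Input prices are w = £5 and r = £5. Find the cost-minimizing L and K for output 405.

L* = 27, K* = 27

Cost minimization requires the marginal rate of technical substitution to equal the input-price ratio: MP_L/MP_K = w/r.
Here MP_L/MP_K = (2/3)·(K/L)/(2/3) = (K/L). Setting this equal to 5/5 = 1 gives K = L.
Substituting into Q = 405: 5·L^(2/3)·(L)^(2/3) = 405.
Solving, L = 27 and K = 27.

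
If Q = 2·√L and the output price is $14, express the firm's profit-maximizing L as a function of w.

L(w) = 196/w²

MP_L = (1/2)·2·L^(-1/2) = L^(-1/2).
Setting P·MP_L = w: 14·L^(-1/2) = w.
Solving for L: L^(-1/2) = w/14, so L = (14/w)^(2).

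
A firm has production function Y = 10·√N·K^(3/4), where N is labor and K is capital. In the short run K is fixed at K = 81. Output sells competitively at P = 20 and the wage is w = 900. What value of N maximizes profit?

N* = 9

With K = 81, MP_N = (1/2)·10·N^(-1/2)·81^(3/4) = 135·N^(-1/2).
Profit maximization for a price taker requires P·MP_N = w: 20·135·N^(-1/2) = 900.
So N^(-1/2) = 1/3, which gives N = 9.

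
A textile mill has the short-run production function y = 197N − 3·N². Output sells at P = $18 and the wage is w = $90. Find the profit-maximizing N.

The marginal product of N is MP_N = 197 − 6N.
A price-taking firm hires until the value of the marginal product equals the wage: P·MP_N = w, so 18·(197 − 6N) = 90.
Then 197 − 6N = 5, giving N = 32.

N* = 32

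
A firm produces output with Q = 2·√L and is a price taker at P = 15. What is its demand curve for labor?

MP_L = (1/2)·2·L^(-1/2) = L^(-1/2).
Setting P·MP_L = w: 15·L^(-1/2) = w.
Solving for L: L^(-1/2) = w/15, so L = (15/w)^(2).

L(w) = 225/w²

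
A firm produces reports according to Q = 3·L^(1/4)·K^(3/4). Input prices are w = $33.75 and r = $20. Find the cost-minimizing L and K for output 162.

Cost minimization requires the marginal rate of technical substitution to equal the input-price ratio: MP_L/MP_K = w/r.
Here MP_L/MP_K = (1/4)·(K/L)/(3/4) = (1/3)·(K/L). Setting this equal to 33.75/20 = 1.6875 gives K = 5.0625L.
Substituting into Q = 162: 3·L^(1/4)·(5.0625L)^(3/4) = 162.
Solving, L = 16 and K = 81.

L* = 16, K* = 81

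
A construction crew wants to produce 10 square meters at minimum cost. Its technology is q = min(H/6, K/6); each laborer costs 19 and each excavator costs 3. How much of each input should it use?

H* = 60, K* = 60

With a fixed-proportions technology, the cost-minimizing bundle uses no slack in either input: H/6 = K/6 = q.
So H = 6·10 = 60 and K = 6·10 = 60.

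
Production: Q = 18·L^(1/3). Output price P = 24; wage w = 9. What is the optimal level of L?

MP_L = (1/3)·18·L^(-2/3) = 6·L^(-2/3).
Profit maximization for a price taker requires P·MP_L = w: 24·6·L^(-2/3) = 9.
So L^(-2/3) = 0.0625, which gives L = 64.

L* = 64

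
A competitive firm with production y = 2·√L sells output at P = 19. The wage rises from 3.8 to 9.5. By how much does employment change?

ΔL = -21

From P·MP_L = w with MP_L = L^(-1/2), the labor demand is L(w) = (19/w)^(2).
At w = 3.8: L = 25. At w = 9.5: L = 4.
ΔL = 4 − 25 = -21.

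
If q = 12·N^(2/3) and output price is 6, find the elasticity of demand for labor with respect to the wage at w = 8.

MP_N = (2/3)·12·N^(-1/3), so P·MP_N = w gives 48·N^(-1/3) = w.
Solving, N(w) = (48/w)^(3). This is a constant-elasticity form: N ∝ w^(−3), so ε = −3.

ε = -3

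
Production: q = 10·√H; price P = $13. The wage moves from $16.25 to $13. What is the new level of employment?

H* = 25

From P·MP_H = w with MP_H = 5·H^(-1/2), the labor demand is H(w) = (65/w)^(2).
At w = 16.25: H = 16. At w = 13: H = 25.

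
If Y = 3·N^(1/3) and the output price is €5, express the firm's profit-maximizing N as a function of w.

MP_N = (1/3)·3·N^(-2/3) = N^(-2/3).
Setting P·MP_N = w: 5·N^(-2/3) = w.
Solving for N: N^(-2/3) = w/5, so N = (5/w)^(3/2).

N(w) = (5/w)^(3/2)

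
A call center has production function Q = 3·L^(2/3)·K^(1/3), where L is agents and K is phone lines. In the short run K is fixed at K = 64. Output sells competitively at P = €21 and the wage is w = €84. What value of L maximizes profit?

L* = 8

With K = 64, MP_L = (2/3)·3·L^(-1/3)·64^(1/3) = 8·L^(-1/3).
Profit maximization for a price taker requires P·MP_L = w: 21·8·L^(-1/3) = 84.
So L^(-1/3) = 0.5, which gives L = 8.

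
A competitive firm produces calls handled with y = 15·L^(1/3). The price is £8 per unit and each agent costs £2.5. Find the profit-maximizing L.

MP_L = (1/3)·15·L^(-2/3) = 5·L^(-2/3).
Profit maximization for a price taker requires P·MP_L = w: 8·5·L^(-2/3) = 2.5.
So L^(-2/3) = 0.0625, which gives L = 64.

L* = 64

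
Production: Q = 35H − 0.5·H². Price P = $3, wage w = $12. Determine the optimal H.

The marginal product of H is MP_H = 35 − H.
A price-taking firm hires until the value of the marginal product equals the wage: P·MP_H = w, so 3·(35 − H) = 12.
Then 35 − H = 4, giving H = 31.

H* = 31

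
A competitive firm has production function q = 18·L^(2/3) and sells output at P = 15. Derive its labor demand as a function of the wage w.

MP_L = (2/3)·18·L^(-1/3) = 12·L^(-1/3).
Setting P·MP_L = w: 180·L^(-1/3) = w.
Solving for L: L^(-1/3) = w/180, so L = (180/w)^(3).

L(w) = 5832000/w³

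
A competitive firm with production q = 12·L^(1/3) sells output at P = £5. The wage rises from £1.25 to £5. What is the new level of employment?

L* = 8

From P·MP_L = w with MP_L = 4·L^(-2/3), the labor demand is L(w) = (20/w)^(3/2).
At w = 1.25: L = 64. At w = 5: L = 8.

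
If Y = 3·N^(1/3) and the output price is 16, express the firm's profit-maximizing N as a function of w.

N(w) = (16/w)^(3/2)

MP_N = (1/3)·3·N^(-2/3) = N^(-2/3).
Setting P·MP_N = w: 16·N^(-2/3) = w.
Solving for N: N^(-2/3) = w/16, so N = (16/w)^(3/2).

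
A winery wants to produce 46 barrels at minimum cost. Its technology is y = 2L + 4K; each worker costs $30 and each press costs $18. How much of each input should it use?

L* = 0, K* = 11.5

The inputs are perfect substitutes, so the firm uses whichever has the lower cost per unit of output.
Cost per unit of output via L is w/2 = 15; via K it is r/4 = 4.5. K is cheaper.
Producing y = 46 with K alone: L = 0, K = 11.5.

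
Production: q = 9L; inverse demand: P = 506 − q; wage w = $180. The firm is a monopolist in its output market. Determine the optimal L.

Marginal revenue from the inverse demand is MR = 506 − 2q.
The marginal product is MP_L = 9.
A monopolist hires until marginal revenue product equals the wage: MR·MP_L = w.
(506 − 18L)·9 = 180, so L = 27.

L* = 27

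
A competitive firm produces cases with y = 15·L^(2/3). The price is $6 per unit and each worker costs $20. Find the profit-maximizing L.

MP_L = (2/3)·15·L^(-1/3) = 10·L^(-1/3).
Profit maximization for a price taker requires P·MP_L = w: 6·10·L^(-1/3) = 20.
So L^(-1/3) = 1/3, which gives L = 27.

L* = 27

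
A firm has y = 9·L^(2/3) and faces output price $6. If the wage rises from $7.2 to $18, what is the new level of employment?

From P·MP_L = w with MP_L = 6·L^(-1/3), the labor demand is L(w) = (36/w)^(3).
At w = 7.2: L = 125. At w = 18: L = 8.

L* = 8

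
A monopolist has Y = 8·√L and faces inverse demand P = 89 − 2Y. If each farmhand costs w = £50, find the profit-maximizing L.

Marginal revenue from the inverse demand is MR = 89 − 4Y.
The marginal product is MP_L = 4·L^(-1/2).
A monopolist hires until marginal revenue product equals the wage: MR·MP_L = w.
At L, Y = 8·√L. Substituting and solving: (89 − 32·√L)·4·L^(-1/2) = 50 gives L = 4.

L* = 4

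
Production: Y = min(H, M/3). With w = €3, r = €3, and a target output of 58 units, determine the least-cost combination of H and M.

With a fixed-proportions technology, the cost-minimizing bundle uses no slack in either input: H = M/3 = Y.
So H = 58 and M = 3·58 = 174.

H* = 58, M* = 174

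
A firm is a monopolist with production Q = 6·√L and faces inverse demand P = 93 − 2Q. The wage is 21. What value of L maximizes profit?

Marginal revenue from the inverse demand is MR = 93 − 4Q.
The marginal product is MP_L = 3·L^(-1/2).
A monopolist hires until marginal revenue product equals the wage: MR·MP_L = w.
At L, Q = 6·√L. Substituting and solving: (93 − 24·√L)·3·L^(-1/2) = 21 gives L = 9.

L* = 9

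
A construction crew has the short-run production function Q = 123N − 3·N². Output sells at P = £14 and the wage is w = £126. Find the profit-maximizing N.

The marginal product of N is MP_N = 123 − 6N.
A price-taking firm hires until the value of the marginal product equals the wage: P·MP_N = w, so 14·(123 − 6N) = 126.
Then 123 − 6N = 9, giving N = 19.

N* = 19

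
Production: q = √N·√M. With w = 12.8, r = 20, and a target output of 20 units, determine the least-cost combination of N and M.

N* = 25, M* = 16

Cost minimization requires the marginal rate of technical substitution to equal the input-price ratio: MP_N/MP_M = w/r.
Here MP_N/MP_M = (1/2)·(M/N)/(1/2) = (M/N). Setting this equal to 12.8/20 = 0.64 gives M = 0.64N.
Substituting into q = 20: N^(1/2)·(0.64N)^(1/2) = 20.
Solving, N = 25 and M = 16.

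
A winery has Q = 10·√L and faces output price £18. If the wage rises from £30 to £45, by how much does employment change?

ΔL = -5

From P·MP_L = w with MP_L = 5·L^(-1/2), the labor demand is L(w) = (90/w)^(2).
At w = 30: L = 9. At w = 45: L = 4.
ΔL = 4 − 9 = -5.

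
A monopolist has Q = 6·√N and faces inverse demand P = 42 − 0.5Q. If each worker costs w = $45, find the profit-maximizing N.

Marginal revenue from the inverse demand is MR = 42 − Q.
The marginal product is MP_N = 3·N^(-1/2).
A monopolist hires until marginal revenue product equals the wage: MR·MP_N = w.
At N, Q = 6·√N. Substituting and solving: (42 − 6·√N)·3·N^(-1/2) = 45 gives N = 4.

N* = 4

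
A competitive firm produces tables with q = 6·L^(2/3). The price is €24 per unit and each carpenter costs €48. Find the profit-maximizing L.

L* = 8

MP_L = (2/3)·6·L^(-1/3) = 4·L^(-1/3).
Profit maximization for a price taker requires P·MP_L = w: 24·4·L^(-1/3) = 48.
So L^(-1/3) = 0.5, which gives L = 8.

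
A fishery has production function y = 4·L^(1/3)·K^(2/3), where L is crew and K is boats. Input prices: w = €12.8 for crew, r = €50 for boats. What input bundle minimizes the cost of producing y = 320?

L* = 125, K* = 64

Cost minimization requires the marginal rate of technical substitution to equal the input-price ratio: MP_L/MP_K = w/r.
Here MP_L/MP_K = (1/3)·(K/L)/(2/3) = 0.5·(K/L). Setting this equal to 12.8/50 = 0.256 gives K = 0.512L.
Substituting into y = 320: 4·L^(1/3)·(0.512L)^(2/3) = 320.
Solving, L = 125 and K = 64.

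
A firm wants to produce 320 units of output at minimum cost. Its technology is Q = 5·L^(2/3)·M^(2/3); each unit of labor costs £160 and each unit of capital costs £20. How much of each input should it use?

Cost minimization requires the marginal rate of technical substitution to equal the input-price ratio: MP_L/MP_M = w/r.
Here MP_L/MP_M = (2/3)·(M/L)/(2/3) = (M/L). Setting this equal to 160/20 = 8 gives M = 8L.
Substituting into Q = 320: 5·L^(2/3)·(8L)^(2/3) = 320.
Solving, L = 8 and M = 64.

L* = 8, M* = 64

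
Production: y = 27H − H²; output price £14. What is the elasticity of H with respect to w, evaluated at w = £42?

From P·MP_H = w with MP_H = 27 − 2H, labor demand is H(w) = (27 − w/14)/2.
dH/dw = −1/(28) = -1/28.
At w = 42, H = 12, so ε = (dH/dw)·(w/H) = (-1/28)·(42/12) = -0.125.

ε = -0.125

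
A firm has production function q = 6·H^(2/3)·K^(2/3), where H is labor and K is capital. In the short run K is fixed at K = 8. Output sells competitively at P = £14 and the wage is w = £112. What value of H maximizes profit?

With K = 8, MP_H = (2/3)·6·H^(-1/3)·8^(2/3) = 16·H^(-1/3).
Profit maximization for a price taker requires P·MP_H = w: 14·16·H^(-1/3) = 112.
So H^(-1/3) = 0.5, which gives H = 8.

H* = 8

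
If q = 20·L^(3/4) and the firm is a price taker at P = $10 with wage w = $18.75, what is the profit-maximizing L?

MP_L = (3/4)·20·L^(-1/4) = 15·L^(-1/4).
Profit maximization for a price taker requires P·MP_L = w: 10·15·L^(-1/4) = 18.75.
So L^(-1/4) = 0.125, which gives L = 4096.

L* = 4096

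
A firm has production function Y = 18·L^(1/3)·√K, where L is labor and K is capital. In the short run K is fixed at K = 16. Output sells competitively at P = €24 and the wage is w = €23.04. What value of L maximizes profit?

L* = 125

With K = 16, MP_L = (1/3)·18·L^(-2/3)·16^(1/2) = 24·L^(-2/3).
Profit maximization for a price taker requires P·MP_L = w: 24·24·L^(-2/3) = 23.04.
So L^(-2/3) = 0.04, which gives L = 125.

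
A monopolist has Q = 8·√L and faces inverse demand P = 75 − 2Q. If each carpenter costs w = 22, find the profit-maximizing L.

L* = 4

Marginal revenue from the inverse demand is MR = 75 − 4Q.
The marginal product is MP_L = 4·L^(-1/2).
A monopolist hires until marginal revenue product equals the wage: MR·MP_L = w.
At L, Q = 8·√L. Substituting and solving: (75 − 32·√L)·4·L^(-1/2) = 22 gives L = 4.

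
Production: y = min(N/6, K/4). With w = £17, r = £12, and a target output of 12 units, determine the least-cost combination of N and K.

With a fixed-proportions technology, the cost-minimizing bundle uses no slack in either input: N/6 = K/4 = y.
So N = 6·12 = 72 and K = 4·12 = 48.

N* = 72, K* = 48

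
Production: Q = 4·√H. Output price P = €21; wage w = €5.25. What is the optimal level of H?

MP_H = (1/2)·4·H^(-1/2) = 2·H^(-1/2).
Profit maximization for a price taker requires P·MP_H = w: 21·2·H^(-1/2) = 5.25.
So H^(-1/2) = 0.125, which gives H = 64.

H* = 64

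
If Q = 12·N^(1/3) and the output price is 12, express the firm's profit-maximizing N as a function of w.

MP_N = (1/3)·12·N^(-2/3) = 4·N^(-2/3).
Setting P·MP_N = w: 48·N^(-2/3) = w.
Solving for N: N^(-2/3) = w/48, so N = (48/w)^(3/2).

N(w) = (48/w)^(3/2)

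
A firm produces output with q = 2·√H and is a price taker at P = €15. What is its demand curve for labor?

MP_H = (1/2)·2·H^(-1/2) = H^(-1/2).
Setting P·MP_H = w: 15·H^(-1/2) = w.
Solving for H: H^(-1/2) = w/15, so H = (15/w)^(2).

H(w) = 225/w²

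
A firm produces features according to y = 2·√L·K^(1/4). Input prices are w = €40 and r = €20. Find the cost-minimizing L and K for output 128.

Cost minimization requires the marginal rate of technical substitution to equal the input-price ratio: MP_L/MP_K = w/r.
Here MP_L/MP_K = (1/2)·(K/L)/(1/4) = 2·(K/L). Setting this equal to 40/20 = 2 gives K = L.
Substituting into y = 128: 2·L^(1/2)·(L)^(1/4) = 128.
Solving, L = 256 and K = 256.

L* = 256, K* = 256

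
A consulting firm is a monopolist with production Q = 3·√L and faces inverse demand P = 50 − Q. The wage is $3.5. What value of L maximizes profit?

Marginal revenue from the inverse demand is MR = 50 − 2Q.
The marginal product is MP_L = 1.5·L^(-1/2).
A monopolist hires until marginal revenue product equals the wage: MR·MP_L = w.
At L, Q = 3·√L. Substituting and solving: (50 − 6·√L)·1.5·L^(-1/2) = 3.5 gives L = 36.

L* = 36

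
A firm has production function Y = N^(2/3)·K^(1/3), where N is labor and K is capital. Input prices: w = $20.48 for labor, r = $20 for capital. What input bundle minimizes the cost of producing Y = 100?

N* = 125, K* = 64

Cost minimization requires the marginal rate of technical substitution to equal the input-price ratio: MP_N/MP_K = w/r.
Here MP_N/MP_K = (2/3)·(K/N)/(1/3) = 2·(K/N). Setting this equal to 20.48/20 = 1.024 gives K = 0.512N.
Substituting into Y = 100: N^(2/3)·(0.512N)^(1/3) = 100.
Solving, N = 125 and K = 64.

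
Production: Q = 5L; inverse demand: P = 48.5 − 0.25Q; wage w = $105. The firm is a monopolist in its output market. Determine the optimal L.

L* = 11

Marginal revenue from the inverse demand is MR = 48.5 − 0.5Q.
The marginal product is MP_L = 5.
A monopolist hires until marginal revenue product equals the wage: MR·MP_L = w.
(48.5 − 2.5L)·5 = 105, so L = 11.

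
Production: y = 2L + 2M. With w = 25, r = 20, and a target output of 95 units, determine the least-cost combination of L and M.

The inputs are perfect substitutes, so the firm uses whichever has the lower cost per unit of output.
Cost per unit of output via L is w/2 = 12.5; via M it is r/2 = 10. M is cheaper.
Producing y = 95 with M alone: L = 0, M = 47.5.

L* = 0, M* = 47.5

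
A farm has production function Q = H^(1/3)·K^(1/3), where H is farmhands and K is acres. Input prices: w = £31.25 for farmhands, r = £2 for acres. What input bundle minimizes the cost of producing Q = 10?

H* = 8, K* = 125

Cost minimization requires the marginal rate of technical substitution to equal the input-price ratio: MP_H/MP_K = w/r.
Here MP_H/MP_K = (1/3)·(K/H)/(1/3) = (K/H). Setting this equal to 31.25/2 = 15.625 gives K = 15.625H.
Substituting into Q = 10: H^(1/3)·(15.625H)^(1/3) = 10.
Solving, H = 8 and K = 125.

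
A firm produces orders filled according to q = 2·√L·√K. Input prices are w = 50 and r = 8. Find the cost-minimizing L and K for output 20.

Cost minimization requires the marginal rate of technical substitution to equal the input-price ratio: MP_L/MP_K = w/r.
Here MP_L/MP_K = (1/2)·(K/L)/(1/2) = (K/L). Setting this equal to 50/8 = 6.25 gives K = 6.25L.
Substituting into q = 20: 2·L^(1/2)·(6.25L)^(1/2) = 20.
Solving, L = 4 and K = 25.

L* = 4, K* = 25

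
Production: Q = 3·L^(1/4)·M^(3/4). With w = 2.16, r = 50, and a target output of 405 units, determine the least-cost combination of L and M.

L* = 625, M* = 81

Cost minimization requires the marginal rate of technical substitution to equal the input-price ratio: MP_L/MP_M = w/r.
Here MP_L/MP_M = (1/4)·(M/L)/(3/4) = (1/3)·(M/L). Setting this equal to 2.16/50 = 0.0432 gives M = 0.1296L.
Substituting into Q = 405: 3·L^(1/4)·(0.1296L)^(3/4) = 405.
Solving, L = 625 and M = 81.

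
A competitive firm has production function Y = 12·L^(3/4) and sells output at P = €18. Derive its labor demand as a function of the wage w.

L(w) = (162/w)^(4)

MP_L = (3/4)·12·L^(-1/4) = 9·L^(-1/4).
Setting P·MP_L = w: 162·L^(-1/4) = w.
Solving for L: L^(-1/4) = w/162, so L = (162/w)^(4).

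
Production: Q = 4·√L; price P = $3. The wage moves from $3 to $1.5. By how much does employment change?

From P·MP_L = w with MP_L = 2·L^(-1/2), the labor demand is L(w) = (6/w)^(2).
At w = 3: L = 4. At w = 1.5: L = 16.
ΔL = 16 − 4 = 12.

ΔL = 12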